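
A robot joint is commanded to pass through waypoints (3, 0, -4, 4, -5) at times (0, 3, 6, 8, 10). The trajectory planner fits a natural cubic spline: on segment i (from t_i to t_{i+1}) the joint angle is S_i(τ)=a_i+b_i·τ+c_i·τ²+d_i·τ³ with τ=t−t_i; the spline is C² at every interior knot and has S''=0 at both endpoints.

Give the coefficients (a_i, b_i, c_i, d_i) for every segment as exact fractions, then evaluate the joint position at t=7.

  seg 0: a=3 b=-227/840 c=0 d=-613/7560
  seg 1: a=0 b=-1033/420 c=-613/840 d=557/1512
  seg 2: a=-4 b=373/120 c=181/70 d=-719/672
  seg 3: a=4 b=257/420 c=-2147/560 d=2147/3360
S(7) = 699/1120

Δ: Δ0=-1, Δ1=-4/3, Δ2=4, Δ3=-9/2
row 1: diag=12, rhs=-2; c'=1/4, d'=-1/6
row 2: denom=10−3·1/4=37/4; d'=(32−3·-1/6)/(37/4)=130/37
row 3: denom=8−2·8/37=280/37; d'=(-51−2·130/37)/(280/37)=-2147/280
back: M3=-2147/280
back: M2=130/37−8/37·-2147/280=181/35
back: M1=-1/6−1/4·181/35=-613/420
M: M0=0, M1=-613/420, M2=181/35, M3=-2147/280, M4=0
seg 0: a=3, c=M0/2=0, d=(M1−M0)/(6·3)=-613/7560, b=Δ0−h0·(2M0+M1)/6=-227/840
seg 1: a=0, c=M1/2=-613/840, d=(M2−M1)/(6·3)=557/1512, b=Δ1−h1·(2M1+M2)/6=-1033/420
seg 2: a=-4, c=M2/2=181/70, d=(M3−M2)/(6·2)=-719/672, b=Δ2−h2·(2M2+M3)/6=373/120
seg 3: a=4, c=M3/2=-2147/560, d=(M4−M3)/(6·2)=2147/3360, b=Δ3−h3·(2M3+M4)/6=257/420
t_q=7 → seg 2, τ=1; S=-4+373/120·τ+181/70·τ²+-719/672·τ³=699/1120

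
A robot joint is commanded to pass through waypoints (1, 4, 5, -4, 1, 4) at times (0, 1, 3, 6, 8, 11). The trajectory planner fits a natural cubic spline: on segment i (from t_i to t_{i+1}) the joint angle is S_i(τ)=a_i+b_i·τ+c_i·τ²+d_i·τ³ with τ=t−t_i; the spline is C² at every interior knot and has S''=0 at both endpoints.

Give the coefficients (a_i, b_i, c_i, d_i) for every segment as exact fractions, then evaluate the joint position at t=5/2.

Δ: Δ0=3, Δ1=1/2, Δ2=-3, Δ3=5/2, Δ4=1
row 1: diag=6, rhs=-15; c'=1/3, d'=-5/2
row 2: denom=10−2·1/3=28/3; d'=(-21−2·-5/2)/(28/3)=-12/7
row 3: denom=10−3·9/28=253/28; d'=(33−3·-12/7)/(253/28)=1068/253
row 4: denom=10−2·56/253=2418/253; d'=(-9−2·1068/253)/(2418/253)=-1471/806
back: M4=-1471/806
back: M3=1068/253−56/253·-1471/806=1864/403
back: M2=-12/7−9/28·1864/403=-1290/403
back: M1=-5/2−1/3·-1290/403=-1155/806
M: M0=0, M1=-1155/806, M2=-1290/403, M3=1864/403, M4=-1471/806, M5=0
seg 0: a=1, c=M0/2=0, d=(M1−M0)/(6·1)=-385/1612, b=Δ0−h0·(2M0+M1)/6=5221/1612
seg 1: a=4, c=M1/2=-1155/1612, d=(M2−M1)/(6·2)=-475/3224, b=Δ1−h1·(2M1+M2)/6=2033/806
seg 2: a=5, c=M2/2=-645/403, d=(M3−M2)/(6·3)=1577/3627, b=Δ2−h2·(2M2+M3)/6=-851/403
seg 3: a=-4, c=M3/2=932/403, d=(M4−M3)/(6·2)=-1733/3224, b=Δ3−h3·(2M3+M4)/6=10/403
seg 4: a=1, c=M4/2=-1471/1612, d=(M5−M4)/(6·3)=1471/14508, b=Δ4−h4·(2M4+M5)/6=2277/806
t_q=5/2 → seg 1, τ=3/2; S=4+2033/806·τ+-1155/1612·τ²+-475/3224·τ³=146347/25792

  seg 0: a=1 b=5221/1612 c=0 d=-385/1612
  seg 1: a=4 b=2033/806 c=-1155/1612 d=-475/3224
  seg 2: a=5 b=-851/403 c=-645/403 d=1577/3627
  seg 3: a=-4 b=10/403 c=932/403 d=-1733/3224
  seg 4: a=1 b=2277/806 c=-1471/1612 d=1471/14508
S(5/2) = 146347/25792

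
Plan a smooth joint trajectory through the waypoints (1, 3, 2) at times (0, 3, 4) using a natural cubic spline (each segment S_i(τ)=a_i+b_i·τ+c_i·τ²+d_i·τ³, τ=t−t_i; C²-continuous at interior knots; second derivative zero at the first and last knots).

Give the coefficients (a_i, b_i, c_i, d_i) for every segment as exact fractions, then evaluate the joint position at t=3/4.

  seg 0: a=1 b=31/24 c=0 d=-5/72
  seg 1: a=3 b=-7/12 c=-5/8 d=5/24
S(3/4) = 993/512

Δ: Δ0=2/3, Δ1=-1
row 1: diag=8, rhs=-10; c'=1/8, d'=-5/4
back: M1=-5/4
M: M0=0, M1=-5/4, M2=0
seg 0: a=1, c=M0/2=0, d=(M1−M0)/(6·3)=-5/72, b=Δ0−h0·(2M0+M1)/6=31/24
seg 1: a=3, c=M1/2=-5/8, d=(M2−M1)/(6·1)=5/24, b=Δ1−h1·(2M1+M2)/6=-7/12
t_q=3/4 → seg 0, τ=3/4; S=1+31/24·τ+0·τ²+-5/72·τ³=993/512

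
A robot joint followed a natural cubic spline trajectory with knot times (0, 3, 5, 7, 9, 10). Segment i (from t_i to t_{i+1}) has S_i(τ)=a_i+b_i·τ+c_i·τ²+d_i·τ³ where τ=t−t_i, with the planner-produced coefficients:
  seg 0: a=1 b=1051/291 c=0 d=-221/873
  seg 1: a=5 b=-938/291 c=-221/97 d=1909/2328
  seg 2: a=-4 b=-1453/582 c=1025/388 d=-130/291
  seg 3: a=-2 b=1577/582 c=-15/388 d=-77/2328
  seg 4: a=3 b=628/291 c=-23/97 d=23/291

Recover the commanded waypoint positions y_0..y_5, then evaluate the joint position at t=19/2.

y_0=1 y_1=5 y_2=-4 y_3=-2 y_4=3 y_5=5
S(19/2) = 3127/776

y_0 = S_0(0) = a_0 = 1
y_1 = S_1(0) = a_1 = 5
y_2 = S_2(0) = a_2 = -4
y_3 = S_3(0) = a_3 = -2
y_4 = S_4(0) = a_4 = 3
y_5 = S_4(1) = 5
t_q=19/2 is in segment 4 (τ=1/2); S_4(τ)=3127/776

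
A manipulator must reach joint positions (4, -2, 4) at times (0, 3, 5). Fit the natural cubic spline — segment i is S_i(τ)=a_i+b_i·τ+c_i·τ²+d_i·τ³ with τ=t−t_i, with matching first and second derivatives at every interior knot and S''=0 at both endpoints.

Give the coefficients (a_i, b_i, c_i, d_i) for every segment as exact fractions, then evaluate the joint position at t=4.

Δ: Δ0=-2, Δ1=3
row 1: diag=10, rhs=30; c'=1/5, d'=3
back: M1=3
M: M0=0, M1=3, M2=0
seg 0: a=4, c=M0/2=0, d=(M1−M0)/(6·3)=1/6, b=Δ0−h0·(2M0+M1)/6=-7/2
seg 1: a=-2, c=M1/2=3/2, d=(M2−M1)/(6·2)=-1/4, b=Δ1−h1·(2M1+M2)/6=1
t_q=4 → seg 1, τ=1; S=-2+1·τ+3/2·τ²+-1/4·τ³=1/4

  seg 0: a=4 b=-7/2 c=0 d=1/6
  seg 1: a=-2 b=1 c=3/2 d=-1/4
S(4) = 1/4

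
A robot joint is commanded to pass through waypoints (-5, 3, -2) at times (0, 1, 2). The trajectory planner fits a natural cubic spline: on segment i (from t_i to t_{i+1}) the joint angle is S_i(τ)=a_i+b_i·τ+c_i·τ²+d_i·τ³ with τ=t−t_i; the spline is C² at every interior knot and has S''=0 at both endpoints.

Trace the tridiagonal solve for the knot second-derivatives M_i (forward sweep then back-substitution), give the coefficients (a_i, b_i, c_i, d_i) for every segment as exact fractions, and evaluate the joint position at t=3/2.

Δ: Δ0=8, Δ1=-5
row 1: diag=4, rhs=-78; c'=1/4, d'=-39/2
back: M1=-39/2
M: M0=0, M1=-39/2, M2=0
seg 0: a=-5, c=M0/2=0, d=(M1−M0)/(6·1)=-13/4, b=Δ0−h0·(2M0+M1)/6=45/4
seg 1: a=3, c=M1/2=-39/4, d=(M2−M1)/(6·1)=13/4, b=Δ1−h1·(2M1+M2)/6=3/2
t_q=3/2 → seg 1, τ=1/2; S=3+3/2·τ+-39/4·τ²+13/4·τ³=55/32

  seg 0: a=-5 b=45/4 c=0 d=-13/4
  seg 1: a=3 b=3/2 c=-39/4 d=13/4
S(3/2) = 55/32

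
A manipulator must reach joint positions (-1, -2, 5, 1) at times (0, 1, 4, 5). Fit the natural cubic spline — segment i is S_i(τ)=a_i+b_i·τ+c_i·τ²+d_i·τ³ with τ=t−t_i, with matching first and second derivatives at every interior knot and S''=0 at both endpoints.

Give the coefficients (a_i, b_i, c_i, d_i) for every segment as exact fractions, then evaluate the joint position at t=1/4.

Δ: Δ0=-1, Δ1=7/3, Δ2=-4
row 1: diag=8, rhs=20; c'=3/8, d'=5/2
row 2: denom=8−3·3/8=55/8; d'=(-38−3·5/2)/(55/8)=-364/55
back: M2=-364/55
back: M1=5/2−3/8·-364/55=274/55
M: M0=0, M1=274/55, M2=-364/55, M3=0
seg 0: a=-1, c=M0/2=0, d=(M1−M0)/(6·1)=137/165, b=Δ0−h0·(2M0+M1)/6=-302/165
seg 1: a=-2, c=M1/2=137/55, d=(M2−M1)/(6·3)=-29/45, b=Δ1−h1·(2M1+M2)/6=109/165
seg 2: a=5, c=M2/2=-182/55, d=(M3−M2)/(6·1)=182/165, b=Δ2−h2·(2M2+M3)/6=-296/165
t_q=1/4 → seg 0, τ=1/4; S=-1+-302/165·τ+0·τ²+137/165·τ³=-1017/704

  seg 0: a=-1 b=-302/165 c=0 d=137/165
  seg 1: a=-2 b=109/165 c=137/55 d=-29/45
  seg 2: a=5 b=-296/165 c=-182/55 d=182/165
S(1/4) = -1017/704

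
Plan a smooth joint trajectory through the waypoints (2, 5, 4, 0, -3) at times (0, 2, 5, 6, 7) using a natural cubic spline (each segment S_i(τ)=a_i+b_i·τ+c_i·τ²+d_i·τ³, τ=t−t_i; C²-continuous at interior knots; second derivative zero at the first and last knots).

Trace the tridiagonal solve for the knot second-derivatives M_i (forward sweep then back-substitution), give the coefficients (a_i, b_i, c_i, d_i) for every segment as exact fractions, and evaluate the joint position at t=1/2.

  seg 0: a=2 b=646/411 c=0 d=-59/3288
  seg 1: a=5 b=1115/822 c=-59/548 d=-749/4932
  seg 2: a=4 b=-5573/1644 c=-202/137 d=1421/1644
  seg 3: a=0 b=-3079/822 c=613/548 d=-613/1644
S(1/2) = 24407/8768

Δ: Δ0=3/2, Δ1=-1/3, Δ2=-4, Δ3=-3
row 1: diag=10, rhs=-11; c'=3/10, d'=-11/10
row 2: denom=8−3·3/10=71/10; d'=(-22−3·-11/10)/(71/10)=-187/71
row 3: denom=4−1·10/71=274/71; d'=(6−1·-187/71)/(274/71)=613/274
back: M3=613/274
back: M2=-187/71−10/71·613/274=-404/137
back: M1=-11/10−3/10·-404/137=-59/274
M: M0=0, M1=-59/274, M2=-404/137, M3=613/274, M4=0
seg 0: a=2, c=M0/2=0, d=(M1−M0)/(6·2)=-59/3288, b=Δ0−h0·(2M0+M1)/6=646/411
seg 1: a=5, c=M1/2=-59/548, d=(M2−M1)/(6·3)=-749/4932, b=Δ1−h1·(2M1+M2)/6=1115/822
seg 2: a=4, c=M2/2=-202/137, d=(M3−M2)/(6·1)=1421/1644, b=Δ2−h2·(2M2+M3)/6=-5573/1644
seg 3: a=0, c=M3/2=613/548, d=(M4−M3)/(6·1)=-613/1644, b=Δ3−h3·(2M3+M4)/6=-3079/822
t_q=1/2 → seg 0, τ=1/2; S=2+646/411·τ+0·τ²+-59/3288·τ³=24407/8768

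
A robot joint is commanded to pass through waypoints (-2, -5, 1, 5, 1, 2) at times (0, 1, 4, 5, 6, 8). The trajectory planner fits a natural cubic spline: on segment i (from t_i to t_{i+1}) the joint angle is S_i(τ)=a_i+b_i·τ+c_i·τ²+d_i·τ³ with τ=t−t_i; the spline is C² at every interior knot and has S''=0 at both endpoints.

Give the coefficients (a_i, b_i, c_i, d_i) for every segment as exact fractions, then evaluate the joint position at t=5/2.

Δ: Δ0=-3, Δ1=2, Δ2=4, Δ3=-4, Δ4=1/2
row 1: diag=8, rhs=30; c'=3/8, d'=15/4
row 2: denom=8−3·3/8=55/8; d'=(12−3·15/4)/(55/8)=6/55
row 3: denom=4−1·8/55=212/55; d'=(-48−1·6/55)/(212/55)=-1323/106
row 4: denom=6−1·55/212=1217/212; d'=(27−1·-1323/106)/(1217/212)=8370/1217
back: M4=8370/1217
back: M3=-1323/106−55/212·8370/1217=-17361/1217
back: M2=6/55−8/55·-17361/1217=2658/1217
back: M1=15/4−3/8·2658/1217=3567/1217
M: M0=0, M1=3567/1217, M2=2658/1217, M3=-17361/1217, M4=8370/1217, M5=0
seg 0: a=-2, c=M0/2=0, d=(M1−M0)/(6·1)=1189/2434, b=Δ0−h0·(2M0+M1)/6=-8491/2434
seg 1: a=-5, c=M1/2=3567/2434, d=(M2−M1)/(6·3)=-101/2434, b=Δ1−h1·(2M1+M2)/6=-2462/1217
seg 2: a=1, c=M2/2=1329/1217, d=(M3−M2)/(6·1)=-6673/2434, b=Δ2−h2·(2M2+M3)/6=13751/2434
seg 3: a=5, c=M3/2=-17361/2434, d=(M4−M3)/(6·1)=8577/2434, b=Δ3−h3·(2M3+M4)/6=-476/1217
seg 4: a=1, c=M4/2=4185/1217, d=(M5−M4)/(6·2)=-1395/2434, b=Δ4−h4·(2M4+M5)/6=-9943/2434
t_q=5/2 → seg 1, τ=3/2; S=-5+-2462/1217·τ+3567/2434·τ²+-101/2434·τ³=-94969/19472

  seg 0: a=-2 b=-8491/2434 c=0 d=1189/2434
  seg 1: a=-5 b=-2462/1217 c=3567/2434 d=-101/2434
  seg 2: a=1 b=13751/2434 c=1329/1217 d=-6673/2434
  seg 3: a=5 b=-476/1217 c=-17361/2434 d=8577/2434
  seg 4: a=1 b=-9943/2434 c=4185/1217 d=-1395/2434
S(5/2) = -94969/19472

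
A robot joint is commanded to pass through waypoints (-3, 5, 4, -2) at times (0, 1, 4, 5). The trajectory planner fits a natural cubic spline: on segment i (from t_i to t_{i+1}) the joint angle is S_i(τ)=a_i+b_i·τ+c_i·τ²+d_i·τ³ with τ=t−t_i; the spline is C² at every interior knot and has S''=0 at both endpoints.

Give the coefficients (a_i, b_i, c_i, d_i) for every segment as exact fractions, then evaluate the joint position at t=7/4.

  seg 0: a=-3 b=1469/165 c=0 d=-149/165
  seg 1: a=5 b=1022/165 c=-149/55 d=8/45
  seg 2: a=4 b=-868/165 c=-61/55 d=61/165
S(7/4) = 7213/880

Δ: Δ0=8, Δ1=-1/3, Δ2=-6
row 1: diag=8, rhs=-50; c'=3/8, d'=-25/4
row 2: denom=8−3·3/8=55/8; d'=(-34−3·-25/4)/(55/8)=-122/55
back: M2=-122/55
back: M1=-25/4−3/8·-122/55=-298/55
M: M0=0, M1=-298/55, M2=-122/55, M3=0
seg 0: a=-3, c=M0/2=0, d=(M1−M0)/(6·1)=-149/165, b=Δ0−h0·(2M0+M1)/6=1469/165
seg 1: a=5, c=M1/2=-149/55, d=(M2−M1)/(6·3)=8/45, b=Δ1−h1·(2M1+M2)/6=1022/165
seg 2: a=4, c=M2/2=-61/55, d=(M3−M2)/(6·1)=61/165, b=Δ2−h2·(2M2+M3)/6=-868/165
t_q=7/4 → seg 1, τ=3/4; S=5+1022/165·τ+-149/55·τ²+8/45·τ³=7213/880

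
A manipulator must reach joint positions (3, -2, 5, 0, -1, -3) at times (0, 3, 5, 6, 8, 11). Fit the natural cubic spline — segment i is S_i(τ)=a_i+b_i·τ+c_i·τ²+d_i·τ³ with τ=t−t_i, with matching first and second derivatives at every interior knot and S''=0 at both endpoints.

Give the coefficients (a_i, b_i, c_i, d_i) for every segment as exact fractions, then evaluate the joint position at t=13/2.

Δ: Δ0=-5/3, Δ1=7/2, Δ2=-5, Δ3=-1/2, Δ4=-2/3
row 1: diag=10, rhs=31; c'=1/5, d'=31/10
row 2: denom=6−2·1/5=28/5; d'=(-51−2·31/10)/(28/5)=-143/14
row 3: denom=6−1·5/28=163/28; d'=(27−1·-143/14)/(163/28)=1042/163
row 4: denom=10−2·56/163=1518/163; d'=(-1−2·1042/163)/(1518/163)=-749/506
back: M4=-749/506
back: M3=1042/163−56/163·-749/506=1746/253
back: M2=-143/14−5/28·1746/253=-2896/253
back: M1=31/10−1/5·-2896/253=2727/506
M: M0=0, M1=2727/506, M2=-2896/253, M3=1746/253, M4=-749/506, M5=0
seg 0: a=3, c=M0/2=0, d=(M1−M0)/(6·3)=303/1012, b=Δ0−h0·(2M0+M1)/6=-13241/3036
seg 1: a=-2, c=M1/2=2727/1012, d=(M2−M1)/(6·2)=-8519/6072, b=Δ1−h1·(2M1+M2)/6=5651/1518
seg 2: a=5, c=M2/2=-1448/253, d=(M3−M2)/(6·1)=211/69, b=Δ2−h2·(2M2+M3)/6=-1772/759
seg 3: a=0, c=M3/2=873/253, d=(M4−M3)/(6·2)=-4241/6072, b=Δ3−h3·(2M3+M4)/6=-3497/759
seg 4: a=-1, c=M4/2=-749/1012, d=(M5−M4)/(6·3)=749/9108, b=Δ4−h4·(2M4+M5)/6=1235/1518
t_q=13/2 → seg 3, τ=1/2; S=0+-3497/759·τ+873/253·τ²+-4241/6072·τ³=-24747/16192

  seg 0: a=3 b=-13241/3036 c=0 d=303/1012
  seg 1: a=-2 b=5651/1518 c=2727/1012 d=-8519/6072
  seg 2: a=5 b=-1772/759 c=-1448/253 d=211/69
  seg 3: a=0 b=-3497/759 c=873/253 d=-4241/6072
  seg 4: a=-1 b=1235/1518 c=-749/1012 d=749/9108
S(13/2) = -24747/16192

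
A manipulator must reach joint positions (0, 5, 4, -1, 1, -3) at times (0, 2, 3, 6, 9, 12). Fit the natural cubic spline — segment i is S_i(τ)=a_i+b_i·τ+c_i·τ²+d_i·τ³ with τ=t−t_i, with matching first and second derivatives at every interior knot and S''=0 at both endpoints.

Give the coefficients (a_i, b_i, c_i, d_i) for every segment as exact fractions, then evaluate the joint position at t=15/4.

Δ: Δ0=5/2, Δ1=-1, Δ2=-5/3, Δ3=2/3, Δ4=-4/3
row 1: diag=6, rhs=-21; c'=1/6, d'=-7/2
row 2: denom=8−1·1/6=47/6; d'=(-4−1·-7/2)/(47/6)=-3/47
row 3: denom=12−3·18/47=510/47; d'=(14−3·-3/47)/(510/47)=667/510
row 4: denom=12−3·47/170=1899/170; d'=(-12−3·667/510)/(1899/170)=-2707/1899
back: M4=-2707/1899
back: M3=667/510−47/170·-2707/1899=3232/1899
back: M2=-3/47−18/47·3232/1899=-151/211
back: M1=-7/2−1/6·-151/211=-2140/633
M: M0=0, M1=-2140/633, M2=-151/211, M3=3232/1899, M4=-2707/1899, M5=0
seg 0: a=0, c=M0/2=0, d=(M1−M0)/(6·2)=-535/1899, b=Δ0−h0·(2M0+M1)/6=13775/3798
seg 1: a=5, c=M1/2=-1070/633, d=(M2−M1)/(6·1)=1687/3798, b=Δ1−h1·(2M1+M2)/6=935/3798
seg 2: a=4, c=M2/2=-151/422, d=(M3−M2)/(6·3)=4591/34182, b=Δ2−h2·(2M2+M3)/6=-3422/1899
seg 3: a=-1, c=M3/2=1616/1899, d=(M4−M3)/(6·3)=-5939/34182, b=Δ3−h3·(2M3+M4)/6=-1225/3798
seg 4: a=1, c=M4/2=-2707/3798, d=(M5−M4)/(6·3)=2707/34182, b=Δ4−h4·(2M4+M5)/6=175/1899
t_q=15/4 → seg 2, τ=3/4; S=4+-3422/1899·τ+-151/422·τ²+4591/34182·τ³=67625/27008

  seg 0: a=0 b=13775/3798 c=0 d=-535/1899
  seg 1: a=5 b=935/3798 c=-1070/633 d=1687/3798
  seg 2: a=4 b=-3422/1899 c=-151/422 d=4591/34182
  seg 3: a=-1 b=-1225/3798 c=1616/1899 d=-5939/34182
  seg 4: a=1 b=175/1899 c=-2707/3798 d=2707/34182
S(15/4) = 67625/27008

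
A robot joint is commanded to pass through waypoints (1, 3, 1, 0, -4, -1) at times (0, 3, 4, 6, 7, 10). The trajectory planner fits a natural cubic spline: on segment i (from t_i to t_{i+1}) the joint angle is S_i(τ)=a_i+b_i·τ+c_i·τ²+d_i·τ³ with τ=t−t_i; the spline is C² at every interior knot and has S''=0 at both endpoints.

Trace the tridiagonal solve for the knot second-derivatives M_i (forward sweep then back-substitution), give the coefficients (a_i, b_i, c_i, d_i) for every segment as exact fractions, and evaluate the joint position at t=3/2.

  seg 0: a=1 b=7423/3906 c=0 d=-4819/35154
  seg 1: a=3 b=-3517/1953 c=-4819/3906 d=449/434
  seg 2: a=1 b=-4549/3906 c=3652/1953 d=-143/186
  seg 3: a=0 b=-11369/3906 c=-5357/1953 d=2153/1302
  seg 4: a=-4 b=-6710/1953 c=8663/3906 d=-8663/35154
S(3/2) = 11763/3472

Δ: Δ0=2/3, Δ1=-2, Δ2=-1/2, Δ3=-4, Δ4=1
row 1: diag=8, rhs=-16; c'=1/8, d'=-2
row 2: denom=6−1·1/8=47/8; d'=(9−1·-2)/(47/8)=88/47
row 3: denom=6−2·16/47=250/47; d'=(-21−2·88/47)/(250/47)=-1163/250
row 4: denom=8−1·47/250=1953/250; d'=(30−1·-1163/250)/(1953/250)=8663/1953
back: M4=8663/1953
back: M3=-1163/250−47/250·8663/1953=-10714/1953
back: M2=88/47−16/47·-10714/1953=7304/1953
back: M1=-2−1/8·7304/1953=-4819/1953
M: M0=0, M1=-4819/1953, M2=7304/1953, M3=-10714/1953, M4=8663/1953, M5=0
seg 0: a=1, c=M0/2=0, d=(M1−M0)/(6·3)=-4819/35154, b=Δ0−h0·(2M0+M1)/6=7423/3906
seg 1: a=3, c=M1/2=-4819/3906, d=(M2−M1)/(6·1)=449/434, b=Δ1−h1·(2M1+M2)/6=-3517/1953
seg 2: a=1, c=M2/2=3652/1953, d=(M3−M2)/(6·2)=-143/186, b=Δ2−h2·(2M2+M3)/6=-4549/3906
seg 3: a=0, c=M3/2=-5357/1953, d=(M4−M3)/(6·1)=2153/1302, b=Δ3−h3·(2M3+M4)/6=-11369/3906
seg 4: a=-4, c=M4/2=8663/3906, d=(M5−M4)/(6·3)=-8663/35154, b=Δ4−h4·(2M4+M5)/6=-6710/1953
t_q=3/2 → seg 0, τ=3/2; S=1+7423/3906·τ+0·τ²+-4819/35154·τ³=11763/3472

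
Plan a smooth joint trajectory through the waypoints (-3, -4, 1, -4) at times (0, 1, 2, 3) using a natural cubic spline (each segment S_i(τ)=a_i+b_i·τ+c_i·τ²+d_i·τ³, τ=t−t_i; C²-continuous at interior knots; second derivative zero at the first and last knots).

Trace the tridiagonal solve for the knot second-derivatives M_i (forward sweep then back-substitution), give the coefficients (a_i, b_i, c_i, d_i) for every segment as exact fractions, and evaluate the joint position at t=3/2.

Δ: Δ0=-1, Δ1=5, Δ2=-5
row 1: diag=4, rhs=36; c'=1/4, d'=9
row 2: denom=4−1·1/4=15/4; d'=(-60−1·9)/(15/4)=-92/5
back: M2=-92/5
back: M1=9−1/4·-92/5=68/5
M: M0=0, M1=68/5, M2=-92/5, M3=0
seg 0: a=-3, c=M0/2=0, d=(M1−M0)/(6·1)=34/15, b=Δ0−h0·(2M0+M1)/6=-49/15
seg 1: a=-4, c=M1/2=34/5, d=(M2−M1)/(6·1)=-16/3, b=Δ1−h1·(2M1+M2)/6=53/15
seg 2: a=1, c=M2/2=-46/5, d=(M3−M2)/(6·1)=46/15, b=Δ2−h2·(2M2+M3)/6=17/15
t_q=3/2 → seg 1, τ=1/2; S=-4+53/15·τ+34/5·τ²+-16/3·τ³=-6/5

  seg 0: a=-3 b=-49/15 c=0 d=34/15
  seg 1: a=-4 b=53/15 c=34/5 d=-16/3
  seg 2: a=1 b=17/15 c=-46/5 d=46/15
S(3/2) = -6/5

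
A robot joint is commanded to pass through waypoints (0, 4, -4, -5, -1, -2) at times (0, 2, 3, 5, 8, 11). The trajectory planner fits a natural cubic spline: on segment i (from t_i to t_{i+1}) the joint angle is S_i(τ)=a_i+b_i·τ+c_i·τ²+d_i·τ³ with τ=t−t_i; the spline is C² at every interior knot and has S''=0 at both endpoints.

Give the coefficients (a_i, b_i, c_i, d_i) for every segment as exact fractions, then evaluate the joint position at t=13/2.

  seg 0: a=0 b=7037/1199 c=0 d=-4639/4796
  seg 1: a=4 b=-6880/1199 c=-13917/2398 d=8493/2398
  seg 2: a=-4 b=-1465/218 c=5781/1199 d=-1026/1199
  seg 3: a=-5 b=5509/2398 c=-375/1199 d=-185/64746
  seg 4: a=-1 b=412/1199 c=-2435/7194 d=2435/64746
S(13/2) = -43497/19184

Δ: Δ0=2, Δ1=-8, Δ2=-1/2, Δ3=4/3, Δ4=-1/3
row 1: diag=6, rhs=-60; c'=1/6, d'=-10
row 2: denom=6−1·1/6=35/6; d'=(45−1·-10)/(35/6)=66/7
row 3: denom=10−2·12/35=326/35; d'=(11−2·66/7)/(326/35)=-275/326
row 4: denom=12−3·105/326=3597/326; d'=(-10−3·-275/326)/(3597/326)=-2435/3597
back: M4=-2435/3597
back: M3=-275/326−105/326·-2435/3597=-750/1199
back: M2=66/7−12/35·-750/1199=11562/1199
back: M1=-10−1/6·11562/1199=-13917/1199
M: M0=0, M1=-13917/1199, M2=11562/1199, M3=-750/1199, M4=-2435/3597, M5=0
seg 0: a=0, c=M0/2=0, d=(M1−M0)/(6·2)=-4639/4796, b=Δ0−h0·(2M0+M1)/6=7037/1199
seg 1: a=4, c=M1/2=-13917/2398, d=(M2−M1)/(6·1)=8493/2398, b=Δ1−h1·(2M1+M2)/6=-6880/1199
seg 2: a=-4, c=M2/2=5781/1199, d=(M3−M2)/(6·2)=-1026/1199, b=Δ2−h2·(2M2+M3)/6=-1465/218
seg 3: a=-5, c=M3/2=-375/1199, d=(M4−M3)/(6·3)=-185/64746, b=Δ3−h3·(2M3+M4)/6=5509/2398
seg 4: a=-1, c=M4/2=-2435/7194, d=(M5−M4)/(6·3)=2435/64746, b=Δ4−h4·(2M4+M5)/6=412/1199
t_q=13/2 → seg 3, τ=3/2; S=-5+5509/2398·τ+-375/1199·τ²+-185/64746·τ³=-43497/19184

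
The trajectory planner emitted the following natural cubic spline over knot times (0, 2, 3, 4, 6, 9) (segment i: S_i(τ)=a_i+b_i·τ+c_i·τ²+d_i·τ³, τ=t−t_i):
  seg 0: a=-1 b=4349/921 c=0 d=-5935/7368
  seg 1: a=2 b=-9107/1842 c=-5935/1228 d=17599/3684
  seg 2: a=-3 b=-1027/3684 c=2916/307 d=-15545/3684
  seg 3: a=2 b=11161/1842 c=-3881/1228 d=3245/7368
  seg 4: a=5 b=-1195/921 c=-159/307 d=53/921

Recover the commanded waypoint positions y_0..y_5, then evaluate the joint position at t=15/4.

y_0=-1 y_1=2 y_2=-3 y_3=2 y_4=5 y_5=-2
S(15/4) = 27791/78592

y_0 = S_0(0) = a_0 = -1
y_1 = S_1(0) = a_1 = 2
y_2 = S_2(0) = a_2 = -3
y_3 = S_3(0) = a_3 = 2
y_4 = S_4(0) = a_4 = 5
y_5 = S_4(3) = -2
t_q=15/4 is in segment 2 (τ=3/4); S_2(τ)=27791/78592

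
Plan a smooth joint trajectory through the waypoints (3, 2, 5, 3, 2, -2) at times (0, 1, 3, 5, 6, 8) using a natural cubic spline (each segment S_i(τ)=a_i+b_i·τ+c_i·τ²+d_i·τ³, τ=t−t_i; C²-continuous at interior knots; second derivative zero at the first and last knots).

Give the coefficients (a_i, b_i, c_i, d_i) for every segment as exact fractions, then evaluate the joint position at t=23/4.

Δ: Δ0=-1, Δ1=3/2, Δ2=-1, Δ3=-1, Δ4=-2
row 1: diag=6, rhs=15; c'=1/3, d'=5/2
row 2: denom=8−2·1/3=22/3; d'=(-15−2·5/2)/(22/3)=-30/11
row 3: denom=6−2·3/11=60/11; d'=(0−2·-30/11)/(60/11)=1
row 4: denom=6−1·11/60=349/60; d'=(-6−1·1)/(349/60)=-420/349
back: M4=-420/349
back: M3=1−11/60·-420/349=426/349
back: M2=-30/11−3/11·426/349=-1068/349
back: M1=5/2−1/3·-1068/349=2457/698
M: M0=0, M1=2457/698, M2=-1068/349, M3=426/349, M4=-420/349, M5=0
seg 0: a=3, c=M0/2=0, d=(M1−M0)/(6·1)=819/1396, b=Δ0−h0·(2M0+M1)/6=-2215/1396
seg 1: a=2, c=M1/2=2457/1396, d=(M2−M1)/(6·2)=-1531/2792, b=Δ1−h1·(2M1+M2)/6=121/698
seg 2: a=5, c=M2/2=-534/349, d=(M3−M2)/(6·2)=249/698, b=Δ2−h2·(2M2+M3)/6=221/349
seg 3: a=3, c=M3/2=213/349, d=(M4−M3)/(6·1)=-141/349, b=Δ3−h3·(2M3+M4)/6=-421/349
seg 4: a=2, c=M4/2=-210/349, d=(M5−M4)/(6·2)=35/349, b=Δ4−h4·(2M4+M5)/6=-418/349
t_q=23/4 → seg 3, τ=3/4; S=3+-421/349·τ+213/349·τ²+-141/349·τ³=50661/22336

  seg 0: a=3 b=-2215/1396 c=0 d=819/1396
  seg 1: a=2 b=121/698 c=2457/1396 d=-1531/2792
  seg 2: a=5 b=221/349 c=-534/349 d=249/698
  seg 3: a=3 b=-421/349 c=213/349 d=-141/349
  seg 4: a=2 b=-418/349 c=-210/349 d=35/349
S(23/4) = 50661/22336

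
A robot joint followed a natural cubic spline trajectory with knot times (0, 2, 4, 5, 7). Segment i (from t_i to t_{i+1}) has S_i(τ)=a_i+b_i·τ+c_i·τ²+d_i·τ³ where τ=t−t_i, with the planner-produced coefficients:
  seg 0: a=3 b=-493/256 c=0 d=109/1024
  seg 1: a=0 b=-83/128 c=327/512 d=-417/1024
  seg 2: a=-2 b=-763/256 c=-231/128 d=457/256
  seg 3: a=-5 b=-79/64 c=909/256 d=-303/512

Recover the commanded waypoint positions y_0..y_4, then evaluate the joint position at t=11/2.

y_0=3 y_1=0 y_2=-2 y_3=-5 y_4=2
S(11/2) = -19675/4096

y_0 = S_0(0) = a_0 = 3
y_1 = S_1(0) = a_1 = 0
y_2 = S_2(0) = a_2 = -2
y_3 = S_3(0) = a_3 = -5
y_4 = S_3(2) = 2
t_q=11/2 is in segment 3 (τ=1/2); S_3(τ)=-19675/4096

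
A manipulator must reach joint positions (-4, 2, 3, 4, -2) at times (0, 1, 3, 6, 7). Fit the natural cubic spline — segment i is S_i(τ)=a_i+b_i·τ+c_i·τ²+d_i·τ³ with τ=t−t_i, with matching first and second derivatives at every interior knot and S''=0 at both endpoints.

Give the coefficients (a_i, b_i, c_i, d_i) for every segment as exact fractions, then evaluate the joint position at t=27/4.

  seg 0: a=-4 b=16739/2364 c=0 d=-2555/2364
  seg 1: a=2 b=4537/1182 c=-2555/788 d=3719/4728
  seg 2: a=3 b=182/591 c=291/197 d=-868/1773
  seg 3: a=4 b=-2392/591 c=-577/197 d=577/591
S(27/4) = -3419/12608

Δ: Δ0=6, Δ1=1/2, Δ2=1/3, Δ3=-6
row 1: diag=6, rhs=-33; c'=1/3, d'=-11/2
row 2: denom=10−2·1/3=28/3; d'=(-1−2·-11/2)/(28/3)=15/14
row 3: denom=8−3·9/28=197/28; d'=(-38−3·15/14)/(197/28)=-1154/197
back: M3=-1154/197
back: M2=15/14−9/28·-1154/197=582/197
back: M1=-11/2−1/3·582/197=-2555/394
M: M0=0, M1=-2555/394, M2=582/197, M3=-1154/197, M4=0
seg 0: a=-4, c=M0/2=0, d=(M1−M0)/(6·1)=-2555/2364, b=Δ0−h0·(2M0+M1)/6=16739/2364
seg 1: a=2, c=M1/2=-2555/788, d=(M2−M1)/(6·2)=3719/4728, b=Δ1−h1·(2M1+M2)/6=4537/1182
seg 2: a=3, c=M2/2=291/197, d=(M3−M2)/(6·3)=-868/1773, b=Δ2−h2·(2M2+M3)/6=182/591
seg 3: a=4, c=M3/2=-577/197, d=(M4−M3)/(6·1)=577/591, b=Δ3−h3·(2M3+M4)/6=-2392/591
t_q=27/4 → seg 3, τ=3/4; S=4+-2392/591·τ+-577/197·τ²+577/591·τ³=-3419/12608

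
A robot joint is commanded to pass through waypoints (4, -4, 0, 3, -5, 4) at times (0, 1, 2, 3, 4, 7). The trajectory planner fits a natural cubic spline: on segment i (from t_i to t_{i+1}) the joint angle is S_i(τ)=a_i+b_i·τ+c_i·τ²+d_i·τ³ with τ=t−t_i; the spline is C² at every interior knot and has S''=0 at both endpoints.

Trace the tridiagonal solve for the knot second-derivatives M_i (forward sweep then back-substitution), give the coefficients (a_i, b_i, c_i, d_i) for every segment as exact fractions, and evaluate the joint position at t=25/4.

Δ: Δ0=-8, Δ1=4, Δ2=3, Δ3=-8, Δ4=3
row 1: diag=4, rhs=72; c'=1/4, d'=18
row 2: denom=4−1·1/4=15/4; d'=(-6−1·18)/(15/4)=-32/5
row 3: denom=4−1·4/15=56/15; d'=(-66−1·-32/5)/(56/15)=-447/28
row 4: denom=8−1·15/56=433/56; d'=(66−1·-447/28)/(433/56)=4590/433
back: M4=4590/433
back: M3=-447/28−15/56·4590/433=-8142/433
back: M2=-32/5−4/15·-8142/433=-600/433
back: M1=18−1/4·-600/433=7944/433
M: M0=0, M1=7944/433, M2=-600/433, M3=-8142/433, M4=4590/433, M5=0
seg 0: a=4, c=M0/2=0, d=(M1−M0)/(6·1)=1324/433, b=Δ0−h0·(2M0+M1)/6=-4788/433
seg 1: a=-4, c=M1/2=3972/433, d=(M2−M1)/(6·1)=-1424/433, b=Δ1−h1·(2M1+M2)/6=-816/433
seg 2: a=0, c=M2/2=-300/433, d=(M3−M2)/(6·1)=-1257/433, b=Δ2−h2·(2M2+M3)/6=2856/433
seg 3: a=3, c=M3/2=-4071/433, d=(M4−M3)/(6·1)=2122/433, b=Δ3−h3·(2M3+M4)/6=-1515/433
seg 4: a=-5, c=M4/2=2295/433, d=(M5−M4)/(6·3)=-255/433, b=Δ4−h4·(2M4+M5)/6=-3291/433
t_q=25/4 → seg 4, τ=9/4; S=-5+-3291/433·τ+2295/433·τ²+-255/433·τ³=-54779/27712

  seg 0: a=4 b=-4788/433 c=0 d=1324/433
  seg 1: a=-4 b=-816/433 c=3972/433 d=-1424/433
  seg 2: a=0 b=2856/433 c=-300/433 d=-1257/433
  seg 3: a=3 b=-1515/433 c=-4071/433 d=2122/433
  seg 4: a=-5 b=-3291/433 c=2295/433 d=-255/433
S(25/4) = -54779/27712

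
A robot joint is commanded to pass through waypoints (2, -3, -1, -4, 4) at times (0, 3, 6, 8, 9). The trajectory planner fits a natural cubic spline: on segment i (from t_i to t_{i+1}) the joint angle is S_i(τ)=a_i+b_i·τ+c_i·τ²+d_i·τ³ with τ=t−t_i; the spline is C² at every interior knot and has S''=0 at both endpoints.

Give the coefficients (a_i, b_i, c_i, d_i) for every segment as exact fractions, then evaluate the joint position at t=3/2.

  seg 0: a=2 b=-285/103 c=0 d=340/2781
  seg 1: a=-3 b=55/103 c=340/309 d=-979/2781
  seg 2: a=-1 b=-244/103 c=-213/103 d=1031/824
  seg 3: a=-4 b=901/206 c=2241/412 d=-747/412
S(3/2) = -179/103

Δ: Δ0=-5/3, Δ1=2/3, Δ2=-3/2, Δ3=8
row 1: diag=12, rhs=14; c'=1/4, d'=7/6
row 2: denom=10−3·1/4=37/4; d'=(-13−3·7/6)/(37/4)=-66/37
row 3: denom=6−2·8/37=206/37; d'=(57−2·-66/37)/(206/37)=2241/206
back: M3=2241/206
back: M2=-66/37−8/37·2241/206=-426/103
back: M1=7/6−1/4·-426/103=680/309
M: M0=0, M1=680/309, M2=-426/103, M3=2241/206, M4=0
seg 0: a=2, c=M0/2=0, d=(M1−M0)/(6·3)=340/2781, b=Δ0−h0·(2M0+M1)/6=-285/103
seg 1: a=-3, c=M1/2=340/309, d=(M2−M1)/(6·3)=-979/2781, b=Δ1−h1·(2M1+M2)/6=55/103
seg 2: a=-1, c=M2/2=-213/103, d=(M3−M2)/(6·2)=1031/824, b=Δ2−h2·(2M2+M3)/6=-244/103
seg 3: a=-4, c=M3/2=2241/412, d=(M4−M3)/(6·1)=-747/412, b=Δ3−h3·(2M3+M4)/6=901/206
t_q=3/2 → seg 0, τ=3/2; S=2+-285/103·τ+0·τ²+340/2781·τ³=-179/103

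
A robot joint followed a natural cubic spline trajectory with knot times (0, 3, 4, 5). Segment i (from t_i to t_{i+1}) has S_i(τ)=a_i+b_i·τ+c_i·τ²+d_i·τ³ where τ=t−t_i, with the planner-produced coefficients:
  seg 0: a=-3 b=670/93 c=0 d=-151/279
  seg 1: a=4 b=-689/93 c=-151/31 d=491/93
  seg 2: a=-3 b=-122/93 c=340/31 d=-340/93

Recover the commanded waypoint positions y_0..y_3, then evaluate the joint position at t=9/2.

y_0 = S_0(0) = a_0 = -3
y_1 = S_1(0) = a_1 = 4
y_2 = S_2(0) = a_2 = -3
y_3 = S_2(1) = 3
t_q=9/2 is in segment 2 (τ=1/2); S_2(τ)=-85/62

y_0=-3 y_1=4 y_2=-3 y_3=3
S(9/2) = -85/62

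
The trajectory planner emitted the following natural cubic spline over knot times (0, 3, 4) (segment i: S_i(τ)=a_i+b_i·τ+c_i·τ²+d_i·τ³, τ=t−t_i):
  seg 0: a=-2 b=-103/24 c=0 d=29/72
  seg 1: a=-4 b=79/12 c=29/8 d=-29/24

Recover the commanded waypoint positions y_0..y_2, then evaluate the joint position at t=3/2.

y_0 = S_0(0) = a_0 = -2
y_1 = S_1(0) = a_1 = -4
y_2 = S_1(1) = 5
t_q=3/2 is in segment 0 (τ=3/2); S_0(τ)=-453/64

y_0=-2 y_1=-4 y_2=5
S(3/2) = -453/64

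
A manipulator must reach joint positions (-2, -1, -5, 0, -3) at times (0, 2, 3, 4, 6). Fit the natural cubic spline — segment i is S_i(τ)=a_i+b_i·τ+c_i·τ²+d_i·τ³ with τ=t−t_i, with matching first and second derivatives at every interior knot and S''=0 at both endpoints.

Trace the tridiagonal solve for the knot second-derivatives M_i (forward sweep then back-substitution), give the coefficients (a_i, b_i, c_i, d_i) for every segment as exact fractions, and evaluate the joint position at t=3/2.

  seg 0: a=-2 b=197/66 c=0 d=-41/66
  seg 1: a=-1 b=-295/66 c=-41/11 d=277/66
  seg 2: a=-5 b=2/3 c=195/22 d=-299/66
  seg 3: a=0 b=317/66 c=-52/11 d=26/33
S(3/2) = 67/176

Δ: Δ0=1/2, Δ1=-4, Δ2=5, Δ3=-3/2
row 1: diag=6, rhs=-27; c'=1/6, d'=-9/2
row 2: denom=4−1·1/6=23/6; d'=(54−1·-9/2)/(23/6)=351/23
row 3: denom=6−1·6/23=132/23; d'=(-39−1·351/23)/(132/23)=-104/11
back: M3=-104/11
back: M2=351/23−6/23·-104/11=195/11
back: M1=-9/2−1/6·195/11=-82/11
M: M0=0, M1=-82/11, M2=195/11, M3=-104/11, M4=0
seg 0: a=-2, c=M0/2=0, d=(M1−M0)/(6·2)=-41/66, b=Δ0−h0·(2M0+M1)/6=197/66
seg 1: a=-1, c=M1/2=-41/11, d=(M2−M1)/(6·1)=277/66, b=Δ1−h1·(2M1+M2)/6=-295/66
seg 2: a=-5, c=M2/2=195/22, d=(M3−M2)/(6·1)=-299/66, b=Δ2−h2·(2M2+M3)/6=2/3
seg 3: a=0, c=M3/2=-52/11, d=(M4−M3)/(6·2)=26/33, b=Δ3−h3·(2M3+M4)/6=317/66
t_q=3/2 → seg 0, τ=3/2; S=-2+197/66·τ+0·τ²+-41/66·τ³=67/176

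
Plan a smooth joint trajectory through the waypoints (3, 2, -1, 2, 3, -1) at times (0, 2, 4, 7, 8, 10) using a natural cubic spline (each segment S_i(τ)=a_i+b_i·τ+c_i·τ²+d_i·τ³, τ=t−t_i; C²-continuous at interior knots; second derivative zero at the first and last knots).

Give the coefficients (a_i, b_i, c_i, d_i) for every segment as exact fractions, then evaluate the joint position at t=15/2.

  seg 0: a=3 b=-76/785 c=0 d=-633/6280
  seg 1: a=2 b=-2051/1570 c=-1899/3140 d=319/1256
  seg 2: a=-1 b=-532/785 c=1443/1570 d=-113/942
  seg 3: a=2 b=2509/1570 c=-126/785 d=-687/1570
  seg 4: a=3 b=-28/785 c=-2313/1570 d=771/3140
S(15/2) = 6793/2512

Δ: Δ0=-1/2, Δ1=-3/2, Δ2=1, Δ3=1, Δ4=-2
row 1: diag=8, rhs=-6; c'=1/4, d'=-3/4
row 2: denom=10−2·1/4=19/2; d'=(15−2·-3/4)/(19/2)=33/19
row 3: denom=8−3·6/19=134/19; d'=(0−3·33/19)/(134/19)=-99/134
row 4: denom=6−1·19/134=785/134; d'=(-18−1·-99/134)/(785/134)=-2313/785
back: M4=-2313/785
back: M3=-99/134−19/134·-2313/785=-252/785
back: M2=33/19−6/19·-252/785=1443/785
back: M1=-3/4−1/4·1443/785=-1899/1570
M: M0=0, M1=-1899/1570, M2=1443/785, M3=-252/785, M4=-2313/785, M5=0
seg 0: a=3, c=M0/2=0, d=(M1−M0)/(6·2)=-633/6280, b=Δ0−h0·(2M0+M1)/6=-76/785
seg 1: a=2, c=M1/2=-1899/3140, d=(M2−M1)/(6·2)=319/1256, b=Δ1−h1·(2M1+M2)/6=-2051/1570
seg 2: a=-1, c=M2/2=1443/1570, d=(M3−M2)/(6·3)=-113/942, b=Δ2−h2·(2M2+M3)/6=-532/785
seg 3: a=2, c=M3/2=-126/785, d=(M4−M3)/(6·1)=-687/1570, b=Δ3−h3·(2M3+M4)/6=2509/1570
seg 4: a=3, c=M4/2=-2313/1570, d=(M5−M4)/(6·2)=771/3140, b=Δ4−h4·(2M4+M5)/6=-28/785
t_q=15/2 → seg 3, τ=1/2; S=2+2509/1570·τ+-126/785·τ²+-687/1570·τ³=6793/2512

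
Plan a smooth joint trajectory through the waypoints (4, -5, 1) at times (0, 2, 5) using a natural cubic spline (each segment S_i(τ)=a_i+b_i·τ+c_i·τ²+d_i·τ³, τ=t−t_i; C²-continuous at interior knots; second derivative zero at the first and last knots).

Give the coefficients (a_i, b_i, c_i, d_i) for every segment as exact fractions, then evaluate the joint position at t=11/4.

Δ: Δ0=-9/2, Δ1=2
row 1: diag=10, rhs=39; c'=3/10, d'=39/10
back: M1=39/10
M: M0=0, M1=39/10, M2=0
seg 0: a=4, c=M0/2=0, d=(M1−M0)/(6·2)=13/40, b=Δ0−h0·(2M0+M1)/6=-29/5
seg 1: a=-5, c=M1/2=39/20, d=(M2−M1)/(6·3)=-13/60, b=Δ1−h1·(2M1+M2)/6=-19/10
t_q=11/4 → seg 1, τ=3/4; S=-5+-19/10·τ+39/20·τ²+-13/60·τ³=-6937/1280

  seg 0: a=4 b=-29/5 c=0 d=13/40
  seg 1: a=-5 b=-19/10 c=39/20 d=-13/60
S(11/4) = -6937/1280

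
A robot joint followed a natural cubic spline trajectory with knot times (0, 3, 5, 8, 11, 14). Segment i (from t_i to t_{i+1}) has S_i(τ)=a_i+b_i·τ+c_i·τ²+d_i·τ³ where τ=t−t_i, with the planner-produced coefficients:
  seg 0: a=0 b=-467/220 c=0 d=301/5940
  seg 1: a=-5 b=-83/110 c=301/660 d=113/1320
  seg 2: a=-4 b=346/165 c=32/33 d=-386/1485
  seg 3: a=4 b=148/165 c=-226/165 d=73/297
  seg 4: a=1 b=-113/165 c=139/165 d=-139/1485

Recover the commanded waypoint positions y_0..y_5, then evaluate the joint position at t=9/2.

y_0=0 y_1=-5 y_2=-4 y_3=4 y_4=1 y_5=4
S(9/2) = -3391/704

y_0 = S_0(0) = a_0 = 0
y_1 = S_1(0) = a_1 = -5
y_2 = S_2(0) = a_2 = -4
y_3 = S_3(0) = a_3 = 4
y_4 = S_4(0) = a_4 = 1
y_5 = S_4(3) = 4
t_q=9/2 is in segment 1 (τ=3/2); S_1(τ)=-3391/704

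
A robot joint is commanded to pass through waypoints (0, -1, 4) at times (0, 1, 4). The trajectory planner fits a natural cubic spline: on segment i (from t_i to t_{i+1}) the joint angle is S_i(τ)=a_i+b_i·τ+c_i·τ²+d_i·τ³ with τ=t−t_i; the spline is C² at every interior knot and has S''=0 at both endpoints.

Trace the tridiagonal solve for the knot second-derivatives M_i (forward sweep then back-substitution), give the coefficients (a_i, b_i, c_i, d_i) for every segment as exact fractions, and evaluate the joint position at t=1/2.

  seg 0: a=0 b=-4/3 c=0 d=1/3
  seg 1: a=-1 b=-1/3 c=1 d=-1/9
S(1/2) = -5/8

Δ: Δ0=-1, Δ1=5/3
row 1: diag=8, rhs=16; c'=3/8, d'=2
back: M1=2
M: M0=0, M1=2, M2=0
seg 0: a=0, c=M0/2=0, d=(M1−M0)/(6·1)=1/3, b=Δ0−h0·(2M0+M1)/6=-4/3
seg 1: a=-1, c=M1/2=1, d=(M2−M1)/(6·3)=-1/9, b=Δ1−h1·(2M1+M2)/6=-1/3
t_q=1/2 → seg 0, τ=1/2; S=0+-4/3·τ+0·τ²+1/3·τ³=-5/8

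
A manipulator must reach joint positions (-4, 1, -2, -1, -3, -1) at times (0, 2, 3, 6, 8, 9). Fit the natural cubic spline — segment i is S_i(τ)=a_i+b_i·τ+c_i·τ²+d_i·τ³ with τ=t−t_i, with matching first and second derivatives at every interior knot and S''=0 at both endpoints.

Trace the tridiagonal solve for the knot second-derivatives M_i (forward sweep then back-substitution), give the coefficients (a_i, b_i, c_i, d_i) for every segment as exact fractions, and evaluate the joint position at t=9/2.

Δ: Δ0=5/2, Δ1=-3, Δ2=1/3, Δ3=-1, Δ4=2
row 1: diag=6, rhs=-33; c'=1/6, d'=-11/2
row 2: denom=8−1·1/6=47/6; d'=(20−1·-11/2)/(47/6)=153/47
row 3: denom=10−3·18/47=416/47; d'=(-8−3·153/47)/(416/47)=-835/416
row 4: denom=6−2·47/208=577/104; d'=(18−2·-835/416)/(577/104)=4579/1154
back: M4=4579/1154
back: M3=-835/416−47/208·4579/1154=-3351/1154
back: M2=153/47−18/47·-3351/1154=2520/577
back: M1=-11/2−1/6·2520/577=-7187/1154
M: M0=0, M1=-7187/1154, M2=2520/577, M3=-3351/1154, M4=4579/1154, M5=0
seg 0: a=-4, c=M0/2=0, d=(M1−M0)/(6·2)=-7187/13848, b=Δ0−h0·(2M0+M1)/6=7921/1731
seg 1: a=1, c=M1/2=-7187/2308, d=(M2−M1)/(6·1)=12227/6924, b=Δ1−h1·(2M1+M2)/6=-5719/3462
seg 2: a=-2, c=M2/2=1260/577, d=(M3−M2)/(6·3)=-2797/6924, b=Δ2−h2·(2M2+M3)/6=-17879/6924
seg 3: a=-1, c=M3/2=-3351/2308, d=(M4−M3)/(6·2)=3965/6924, b=Δ3−h3·(2M3+M4)/6=-1339/3462
seg 4: a=-3, c=M4/2=4579/2308, d=(M5−M4)/(6·1)=-4579/6924, b=Δ4−h4·(2M4+M5)/6=2345/3462
t_q=9/2 → seg 2, τ=3/2; S=-2+-17879/6924·τ+1260/577·τ²+-2797/6924·τ³=-42897/18464

  seg 0: a=-4 b=7921/1731 c=0 d=-7187/13848
  seg 1: a=1 b=-5719/3462 c=-7187/2308 d=12227/6924
  seg 2: a=-2 b=-17879/6924 c=1260/577 d=-2797/6924
  seg 3: a=-1 b=-1339/3462 c=-3351/2308 d=3965/6924
  seg 4: a=-3 b=2345/3462 c=4579/2308 d=-4579/6924
S(9/2) = -42897/18464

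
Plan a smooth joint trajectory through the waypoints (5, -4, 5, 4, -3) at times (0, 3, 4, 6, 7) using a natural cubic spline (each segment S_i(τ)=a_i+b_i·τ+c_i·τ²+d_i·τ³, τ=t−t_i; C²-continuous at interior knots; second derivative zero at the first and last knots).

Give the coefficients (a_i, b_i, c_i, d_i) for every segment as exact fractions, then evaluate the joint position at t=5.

  seg 0: a=5 b=-1017/125 c=0 d=214/375
  seg 1: a=-4 b=909/125 c=642/125 d=-426/125
  seg 2: a=5 b=183/25 c=-636/125 d=589/1000
  seg 3: a=4 b=-1491/250 c=-777/500 d=259/500
S(5) = 7821/1000

Δ: Δ0=-3, Δ1=9, Δ2=-1/2, Δ3=-7
row 1: diag=8, rhs=72; c'=1/8, d'=9
row 2: denom=6−1·1/8=47/8; d'=(-57−1·9)/(47/8)=-528/47
row 3: denom=6−2·16/47=250/47; d'=(-39−2·-528/47)/(250/47)=-777/250
back: M3=-777/250
back: M2=-528/47−16/47·-777/250=-1272/125
back: M1=9−1/8·-1272/125=1284/125
M: M0=0, M1=1284/125, M2=-1272/125, M3=-777/250, M4=0
seg 0: a=5, c=M0/2=0, d=(M1−M0)/(6·3)=214/375, b=Δ0−h0·(2M0+M1)/6=-1017/125
seg 1: a=-4, c=M1/2=642/125, d=(M2−M1)/(6·1)=-426/125, b=Δ1−h1·(2M1+M2)/6=909/125
seg 2: a=5, c=M2/2=-636/125, d=(M3−M2)/(6·2)=589/1000, b=Δ2−h2·(2M2+M3)/6=183/25
seg 3: a=4, c=M3/2=-777/500, d=(M4−M3)/(6·1)=259/500, b=Δ3−h3·(2M3+M4)/6=-1491/250
t_q=5 → seg 2, τ=1; S=5+183/25·τ+-636/125·τ²+589/1000·τ³=7821/1000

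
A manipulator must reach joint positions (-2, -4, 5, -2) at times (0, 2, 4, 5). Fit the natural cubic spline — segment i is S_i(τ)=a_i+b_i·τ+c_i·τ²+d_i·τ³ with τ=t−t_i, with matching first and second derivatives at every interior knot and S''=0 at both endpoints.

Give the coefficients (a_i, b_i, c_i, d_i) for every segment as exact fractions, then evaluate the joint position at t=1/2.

Δ: Δ0=-1, Δ1=9/2, Δ2=-7
row 1: diag=8, rhs=33; c'=1/4, d'=33/8
row 2: denom=6−2·1/4=11/2; d'=(-69−2·33/8)/(11/2)=-309/22
back: M2=-309/22
back: M1=33/8−1/4·-309/22=84/11
M: M0=0, M1=84/11, M2=-309/22, M3=0
seg 0: a=-2, c=M0/2=0, d=(M1−M0)/(6·2)=7/11, b=Δ0−h0·(2M0+M1)/6=-39/11
seg 1: a=-4, c=M1/2=42/11, d=(M2−M1)/(6·2)=-159/88, b=Δ1−h1·(2M1+M2)/6=45/11
seg 2: a=5, c=M2/2=-309/44, d=(M3−M2)/(6·1)=103/44, b=Δ2−h2·(2M2+M3)/6=-51/22
t_q=1/2 → seg 0, τ=1/2; S=-2+-39/11·τ+0·τ²+7/11·τ³=-325/88

  seg 0: a=-2 b=-39/11 c=0 d=7/11
  seg 1: a=-4 b=45/11 c=42/11 d=-159/88
  seg 2: a=5 b=-51/22 c=-309/44 d=103/44
S(1/2) = -325/88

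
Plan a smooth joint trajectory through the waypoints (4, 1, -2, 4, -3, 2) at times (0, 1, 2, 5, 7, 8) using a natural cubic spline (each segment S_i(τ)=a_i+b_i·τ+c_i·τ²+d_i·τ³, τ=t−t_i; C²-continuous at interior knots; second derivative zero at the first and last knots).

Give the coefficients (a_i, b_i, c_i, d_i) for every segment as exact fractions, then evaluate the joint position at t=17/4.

  seg 0: a=4 b=-413/152 c=0 d=-43/152
  seg 1: a=1 b=-271/76 c=-129/152 d=215/152
  seg 2: a=-2 b=-155/152 c=129/38 d=-121/152
  seg 3: a=4 b=-163/76 c=-573/152 d=235/152
  seg 4: a=-3 b=101/76 c=837/152 d=-279/152
S(17/4) = 37199/9728

Δ: Δ0=-3, Δ1=-3, Δ2=2, Δ3=-7/2, Δ4=5
row 1: diag=4, rhs=0; c'=1/4, d'=0
row 2: denom=8−1·1/4=31/4; d'=(30−1·0)/(31/4)=120/31
row 3: denom=10−3·12/31=274/31; d'=(-33−3·120/31)/(274/31)=-1383/274
row 4: denom=6−2·31/137=760/137; d'=(51−2·-1383/274)/(760/137)=837/76
back: M4=837/76
back: M3=-1383/274−31/137·837/76=-573/76
back: M2=120/31−12/31·-573/76=129/19
back: M1=0−1/4·129/19=-129/76
M: M0=0, M1=-129/76, M2=129/19, M3=-573/76, M4=837/76, M5=0
seg 0: a=4, c=M0/2=0, d=(M1−M0)/(6·1)=-43/152, b=Δ0−h0·(2M0+M1)/6=-413/152
seg 1: a=1, c=M1/2=-129/152, d=(M2−M1)/(6·1)=215/152, b=Δ1−h1·(2M1+M2)/6=-271/76
seg 2: a=-2, c=M2/2=129/38, d=(M3−M2)/(6·3)=-121/152, b=Δ2−h2·(2M2+M3)/6=-155/152
seg 3: a=4, c=M3/2=-573/152, d=(M4−M3)/(6·2)=235/152, b=Δ3−h3·(2M3+M4)/6=-163/76
seg 4: a=-3, c=M4/2=837/152, d=(M5−M4)/(6·1)=-279/152, b=Δ4−h4·(2M4+M5)/6=101/76
t_q=17/4 → seg 2, τ=9/4; S=-2+-155/152·τ+129/38·τ²+-121/152·τ³=37199/9728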